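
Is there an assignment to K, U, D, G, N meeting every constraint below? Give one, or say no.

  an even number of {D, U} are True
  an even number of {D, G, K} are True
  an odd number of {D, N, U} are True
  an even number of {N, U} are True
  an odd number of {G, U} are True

K = True, U = True, D = True, G = False, N = True

{D, U}: 2 true → even ✓
{D, G, K}: 2 true → even ✓
{D, N, U}: 3 true → odd ✓
{N, U}: 2 true → even ✓
{G, U}: 1 true → odd ✓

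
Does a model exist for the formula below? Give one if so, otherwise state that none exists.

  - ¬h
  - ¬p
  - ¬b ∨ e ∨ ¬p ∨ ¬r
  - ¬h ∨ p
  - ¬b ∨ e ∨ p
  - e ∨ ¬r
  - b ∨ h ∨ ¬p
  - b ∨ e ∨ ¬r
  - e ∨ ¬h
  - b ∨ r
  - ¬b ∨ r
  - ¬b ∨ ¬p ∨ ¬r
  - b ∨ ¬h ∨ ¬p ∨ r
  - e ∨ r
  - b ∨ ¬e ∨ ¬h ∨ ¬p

Unit clause (¬h) forces h = False.
Unit clause (¬p) forces p = False.
Try r = False:
  (b ∨ r) forces b = True.
  clause (¬b ∨ r) is falsified — backtrack.
So r = True.
  then (e ∨ ¬r) forces e = True.
Set b = False.
All clauses satisfied.

p: False, r: True, e: True, h: False, b: False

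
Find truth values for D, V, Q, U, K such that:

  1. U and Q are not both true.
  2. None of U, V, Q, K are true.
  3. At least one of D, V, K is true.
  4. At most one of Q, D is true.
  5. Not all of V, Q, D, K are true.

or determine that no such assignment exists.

D = True, V = False, Q = False, U = False, K = False

  (1) U=F, Q=F — not both ✓
  (2) {U, V, Q, K}: 0 true — none ✓
  (3) {D, V, K}: 1 true — at least one ✓
  (4) {Q, D}: 1 true — at most one ✓
  (5) {V, Q, D, K}: 1/4 true — not all ✓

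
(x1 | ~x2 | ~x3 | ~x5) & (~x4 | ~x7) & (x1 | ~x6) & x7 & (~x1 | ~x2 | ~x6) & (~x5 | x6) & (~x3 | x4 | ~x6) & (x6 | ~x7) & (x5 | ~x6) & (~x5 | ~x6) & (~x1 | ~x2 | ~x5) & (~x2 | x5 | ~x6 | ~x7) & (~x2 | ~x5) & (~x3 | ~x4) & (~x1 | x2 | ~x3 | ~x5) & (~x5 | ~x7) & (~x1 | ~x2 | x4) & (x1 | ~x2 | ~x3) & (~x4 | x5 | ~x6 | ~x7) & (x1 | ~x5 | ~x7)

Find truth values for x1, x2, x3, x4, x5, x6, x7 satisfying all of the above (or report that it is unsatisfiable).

The formula is unsatisfiable.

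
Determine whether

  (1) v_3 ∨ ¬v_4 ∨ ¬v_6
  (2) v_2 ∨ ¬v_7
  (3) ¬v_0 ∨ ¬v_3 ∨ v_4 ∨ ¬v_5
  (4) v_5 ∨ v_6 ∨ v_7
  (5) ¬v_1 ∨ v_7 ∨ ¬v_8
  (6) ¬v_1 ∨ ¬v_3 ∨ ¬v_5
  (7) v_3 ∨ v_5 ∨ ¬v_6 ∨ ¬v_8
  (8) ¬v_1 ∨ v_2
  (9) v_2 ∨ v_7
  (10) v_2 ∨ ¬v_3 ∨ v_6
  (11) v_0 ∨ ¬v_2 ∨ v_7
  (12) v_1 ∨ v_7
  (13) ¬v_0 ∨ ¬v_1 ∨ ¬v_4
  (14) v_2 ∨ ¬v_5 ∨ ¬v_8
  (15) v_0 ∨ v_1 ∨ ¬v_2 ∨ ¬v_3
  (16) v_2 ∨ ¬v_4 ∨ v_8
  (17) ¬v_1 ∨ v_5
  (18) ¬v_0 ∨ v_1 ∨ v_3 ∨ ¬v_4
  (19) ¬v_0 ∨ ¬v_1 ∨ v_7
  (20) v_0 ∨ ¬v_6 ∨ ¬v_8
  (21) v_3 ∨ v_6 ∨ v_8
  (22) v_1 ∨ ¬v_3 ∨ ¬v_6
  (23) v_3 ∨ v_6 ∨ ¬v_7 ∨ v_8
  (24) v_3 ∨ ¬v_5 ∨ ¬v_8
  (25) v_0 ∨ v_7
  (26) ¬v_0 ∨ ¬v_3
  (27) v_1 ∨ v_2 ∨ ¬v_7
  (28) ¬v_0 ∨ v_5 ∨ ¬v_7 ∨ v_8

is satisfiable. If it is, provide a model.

v_0=F, v_1=F, v_2=T, v_3=F, v_4=T, v_5=F, v_6=F, v_7=T, v_8=T

Set v_0 = False.
  then (v_0 ∨ v_7) forces v_7 = True.
  then (v_2 ∨ ¬v_7) forces v_2 = True.
Set v_1 = False.
  then (v_0 ∨ v_1 ∨ ¬v_2 ∨ ¬v_3) forces v_3 = False.
Set v_4 = True.
  then (v_3 ∨ ¬v_4 ∨ ¬v_6) forces v_6 = False.
  then (v_3 ∨ v_6 ∨ v_8) forces v_8 = True.
  then (v_3 ∨ ¬v_5 ∨ ¬v_8) forces v_5 = False.
All clauses satisfied.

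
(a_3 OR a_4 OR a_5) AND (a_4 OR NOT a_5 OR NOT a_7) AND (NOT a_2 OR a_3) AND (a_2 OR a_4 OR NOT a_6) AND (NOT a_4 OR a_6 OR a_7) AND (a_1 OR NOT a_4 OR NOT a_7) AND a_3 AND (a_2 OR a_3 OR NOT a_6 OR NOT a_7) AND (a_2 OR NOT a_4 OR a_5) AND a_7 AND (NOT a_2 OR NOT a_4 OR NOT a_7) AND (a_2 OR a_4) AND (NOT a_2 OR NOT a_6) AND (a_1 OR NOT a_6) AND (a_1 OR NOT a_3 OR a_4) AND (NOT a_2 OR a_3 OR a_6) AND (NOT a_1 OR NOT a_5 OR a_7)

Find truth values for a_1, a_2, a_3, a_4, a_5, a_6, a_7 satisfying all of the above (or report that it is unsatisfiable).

Unit clause (a_3) forces a_3 = True.
Unit clause (a_7) forces a_7 = True.
Try a_1 = False:
  (a_1 OR NOT a_4 OR NOT a_7) forces a_4 = False.
  clause (a_1 OR NOT a_3 OR a_4) is falsified — backtrack.
So a_1 = True.
Set a_2 = False.
  then (a_2 OR a_4) forces a_4 = True.
  then (a_2 OR NOT a_4 OR a_5) forces a_5 = True.
Set a_6 = False.
All clauses satisfied.

a_1 = True; a_2 = False; a_3 = True; a_4 = True; a_5 = True; a_6 = False; a_7 = True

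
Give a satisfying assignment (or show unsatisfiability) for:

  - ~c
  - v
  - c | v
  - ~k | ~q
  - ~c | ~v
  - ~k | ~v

k: False, q: True, c: False, v: True

Unit clause (~c) forces c = False.
Unit clause (v) forces v = True.
In (~k | ~v) only ~k is left, so k = False.
Set q = True.
Check each clause:
  (~c): ~c holds.
  (v): v holds.
  (c | v): v holds.
  (~k | ~q): ~k holds.
  (~c | ~v): ~c holds.
  (~k | ~v): ~k holds.
All clauses satisfied.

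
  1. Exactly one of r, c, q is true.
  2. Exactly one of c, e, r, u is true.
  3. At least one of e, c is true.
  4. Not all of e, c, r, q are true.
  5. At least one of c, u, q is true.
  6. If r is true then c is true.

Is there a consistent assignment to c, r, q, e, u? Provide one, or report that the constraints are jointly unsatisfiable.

c = False; r = False; q = True; e = True; u = False

  (1) {r, c, q}: 1 true — exactly one ✓
  (2) {c, e, r, u}: 1 true — exactly one ✓
  (3) {e, c}: 1 true — at least one ✓
  (4) {e, c, r, q}: 2/4 true — not all ✓
  (5) {c, u, q}: 1 true — at least one ✓
  (6) r=F ⇒ c: vacuous ✓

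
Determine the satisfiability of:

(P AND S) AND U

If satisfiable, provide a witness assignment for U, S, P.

U=T, S=T, P=T

  P AND S = True
Both conjuncts True, so the formula holds.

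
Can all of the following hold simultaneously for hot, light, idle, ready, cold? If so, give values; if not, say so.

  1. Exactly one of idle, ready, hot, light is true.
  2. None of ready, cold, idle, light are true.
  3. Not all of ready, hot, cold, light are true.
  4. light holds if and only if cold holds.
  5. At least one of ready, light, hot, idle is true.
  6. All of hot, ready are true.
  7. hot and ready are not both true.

Case ready = True:
  Constraint (2) is violated (ready=T) — contradiction.
Case ready = False:
  Constraint (6) is violated (ready=F) — contradiction.
Both cases fail — unsatisfiable.

Unsatisfiable — no assignment works.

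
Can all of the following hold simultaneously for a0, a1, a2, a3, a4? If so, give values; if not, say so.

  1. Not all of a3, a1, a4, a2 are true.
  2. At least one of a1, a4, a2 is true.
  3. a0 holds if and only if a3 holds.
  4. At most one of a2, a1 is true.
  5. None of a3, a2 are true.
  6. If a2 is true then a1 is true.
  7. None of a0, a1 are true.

a0: False, a1: False, a2: False, a3: False, a4: True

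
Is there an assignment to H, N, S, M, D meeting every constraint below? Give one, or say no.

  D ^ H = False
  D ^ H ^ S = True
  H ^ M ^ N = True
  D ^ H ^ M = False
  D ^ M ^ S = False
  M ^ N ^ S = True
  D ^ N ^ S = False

H: True, N: False, S: True, M: False, D: True

D ^ H = T ^ T = False ✓
D ^ H ^ S = T ^ T ^ T = True ✓
H ^ M ^ N = T ^ F ^ F = True ✓
D ^ H ^ M = T ^ T ^ F = False ✓
D ^ M ^ S = T ^ F ^ T = False ✓
M ^ N ^ S = F ^ F ^ T = True ✓
D ^ N ^ S = T ^ F ^ T = False ✓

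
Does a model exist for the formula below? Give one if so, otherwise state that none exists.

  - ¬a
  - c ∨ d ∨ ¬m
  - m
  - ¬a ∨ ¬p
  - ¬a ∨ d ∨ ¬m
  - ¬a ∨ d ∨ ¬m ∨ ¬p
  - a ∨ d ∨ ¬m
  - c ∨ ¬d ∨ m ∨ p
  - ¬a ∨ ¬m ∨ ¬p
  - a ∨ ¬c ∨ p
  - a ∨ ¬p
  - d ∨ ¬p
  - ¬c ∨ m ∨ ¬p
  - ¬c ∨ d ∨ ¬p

Unit clause (¬a) forces a = False.
Unit clause (m) forces m = True.
In (a ∨ d ∨ ¬m) only d is left, so d = True.
In (a ∨ ¬p) only ¬p is left, so p = False.
In (a ∨ ¬c ∨ p) only ¬c is left, so c = False.
All clauses satisfied.

c: False; a: False; p: False; m: True; d: True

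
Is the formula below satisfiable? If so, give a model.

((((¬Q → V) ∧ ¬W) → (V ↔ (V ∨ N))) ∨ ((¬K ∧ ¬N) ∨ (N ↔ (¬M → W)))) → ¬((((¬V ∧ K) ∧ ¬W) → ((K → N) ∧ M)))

M=F; N=T; W=F; V=F; Q=T; K=T

  ((((¬Q → V) ∧ ¬W) → (V ↔ (V ∨ N))) ∨ ((¬K ∧ ¬N) ∨ (N ↔ (¬M → W)))) → ¬((((¬V ∧ K) ∧ ¬W) → ((K → N) ∧ M))) = True
    (((¬Q → V) ∧ ¬W) → (V ↔ (V ∨ N))) ∨ ((¬K ∧ ¬N) ∨ (N ↔ (¬M → W))) = False
      ((¬Q → V) ∧ ¬W) → (V ↔ (V ∨ N)) = False
        (¬Q → V) ∧ ¬W = True
          ¬Q → V = True
            ¬Q = False
          ¬W = True
        V ↔ (V ∨ N) = False
          V ∨ N = True
      (¬K ∧ ¬N) ∨ (N ↔ (¬M → W)) = False
        ¬K ∧ ¬N = False
          ¬K = False
          ¬N = False
        N ↔ (¬M → W) = False
          ¬M → W = False
            ¬M = True
    ¬((((¬V ∧ K) ∧ ¬W) → ((K → N) ∧ M))) = True
      ((¬V ∧ K) ∧ ¬W) → ((K → N) ∧ M) = False
        (¬V ∧ K) ∧ ¬W = True
          ¬V ∧ K = True
            ¬V = True
          ¬W = True
        (K → N) ∧ M = False
          K → N = True
The formula evaluates to True.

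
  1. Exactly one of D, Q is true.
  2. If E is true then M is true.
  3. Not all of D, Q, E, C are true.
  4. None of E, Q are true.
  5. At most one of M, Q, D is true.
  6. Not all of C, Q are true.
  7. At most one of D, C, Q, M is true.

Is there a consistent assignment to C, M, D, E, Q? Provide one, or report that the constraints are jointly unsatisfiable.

C = False, M = False, D = True, E = False, Q = False

  (1) {D, Q}: 1 true — exactly one ✓
  (2) E=F ⇒ M: vacuous ✓
  (3) {D, Q, E, C}: 1/4 true — not all ✓
  (4) {E, Q}: 0 true — none ✓
  (5) {M, Q, D}: 1 true — at most one ✓
  (6) {C, Q}: 0/2 true — not all ✓
  (7) {D, C, Q, M}: 1 true — at most one ✓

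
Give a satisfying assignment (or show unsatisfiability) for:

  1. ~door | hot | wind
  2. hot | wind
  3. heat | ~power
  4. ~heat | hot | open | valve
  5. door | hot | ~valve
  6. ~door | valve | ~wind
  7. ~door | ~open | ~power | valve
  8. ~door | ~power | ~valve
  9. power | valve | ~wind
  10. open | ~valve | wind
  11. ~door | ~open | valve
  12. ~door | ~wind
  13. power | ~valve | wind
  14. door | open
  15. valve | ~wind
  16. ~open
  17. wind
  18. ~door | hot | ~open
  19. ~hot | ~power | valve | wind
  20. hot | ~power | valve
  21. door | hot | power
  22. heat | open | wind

Unsatisfiable — no assignment works.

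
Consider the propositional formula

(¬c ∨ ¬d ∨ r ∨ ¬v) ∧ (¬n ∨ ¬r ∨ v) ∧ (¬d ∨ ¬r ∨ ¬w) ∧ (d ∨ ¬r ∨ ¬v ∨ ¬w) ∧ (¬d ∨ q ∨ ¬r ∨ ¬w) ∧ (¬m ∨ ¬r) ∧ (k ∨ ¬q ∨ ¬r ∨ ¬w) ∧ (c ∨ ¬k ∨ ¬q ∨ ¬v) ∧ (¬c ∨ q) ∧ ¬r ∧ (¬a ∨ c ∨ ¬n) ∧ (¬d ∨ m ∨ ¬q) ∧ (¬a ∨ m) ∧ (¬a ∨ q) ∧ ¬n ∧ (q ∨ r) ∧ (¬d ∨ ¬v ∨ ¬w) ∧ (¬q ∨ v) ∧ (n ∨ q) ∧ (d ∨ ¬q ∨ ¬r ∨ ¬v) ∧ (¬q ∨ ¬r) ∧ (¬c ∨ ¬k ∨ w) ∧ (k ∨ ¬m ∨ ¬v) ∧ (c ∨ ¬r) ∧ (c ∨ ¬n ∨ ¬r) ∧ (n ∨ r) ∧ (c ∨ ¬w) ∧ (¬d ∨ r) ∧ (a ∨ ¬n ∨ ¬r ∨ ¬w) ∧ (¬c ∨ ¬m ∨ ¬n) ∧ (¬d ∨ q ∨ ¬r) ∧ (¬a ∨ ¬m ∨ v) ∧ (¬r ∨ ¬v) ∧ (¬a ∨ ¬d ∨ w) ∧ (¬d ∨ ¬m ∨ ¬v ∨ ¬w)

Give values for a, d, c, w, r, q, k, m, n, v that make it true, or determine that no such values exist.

UNSATISFIABLE

Case r = True:
  Clause (¬r) is falsified — contradiction.
Case r = False:
  (¬n) forces n = False.
  Clause (n ∨ r) is falsified — contradiction.
Both cases fail, so the formula is unsatisfiable.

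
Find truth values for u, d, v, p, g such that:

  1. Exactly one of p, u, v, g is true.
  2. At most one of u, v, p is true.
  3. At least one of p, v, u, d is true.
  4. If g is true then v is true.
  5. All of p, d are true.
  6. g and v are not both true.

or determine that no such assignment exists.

u = False; d = True; v = False; p = True; g = False

  (1) {p, u, v, g}: 1 true — exactly one ✓
  (2) {u, v, p}: 1 true — at most one ✓
  (3) {p, v, u, d}: 2 true — at least one ✓
  (4) g=F ⇒ v: vacuous ✓
  (5) {p, d}: all 2 true ✓
  (6) g=F, v=F — not both ✓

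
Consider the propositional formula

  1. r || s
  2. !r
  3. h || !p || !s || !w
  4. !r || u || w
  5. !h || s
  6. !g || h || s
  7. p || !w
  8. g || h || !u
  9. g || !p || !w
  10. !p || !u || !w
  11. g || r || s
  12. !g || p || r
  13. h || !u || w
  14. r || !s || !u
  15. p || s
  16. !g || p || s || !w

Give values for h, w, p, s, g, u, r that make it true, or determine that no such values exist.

h = True; w = False; p = False; s = True; g = False; u = False; r = False

Unit clause (!r) forces r = False.
In (r || s) only s is left, so s = True.
In (r || !s || !u) only !u is left, so u = False.
Set h = True.
Set w = False.
Set p = False.
  then (!g || p || r) forces g = False.
All clauses satisfied.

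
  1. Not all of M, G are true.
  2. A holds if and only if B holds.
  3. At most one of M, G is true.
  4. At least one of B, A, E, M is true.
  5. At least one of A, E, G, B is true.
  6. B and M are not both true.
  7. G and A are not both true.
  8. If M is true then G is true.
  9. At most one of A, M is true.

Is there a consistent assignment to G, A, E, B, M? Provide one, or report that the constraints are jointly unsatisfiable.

G = True, A = False, E = True, B = False, M = False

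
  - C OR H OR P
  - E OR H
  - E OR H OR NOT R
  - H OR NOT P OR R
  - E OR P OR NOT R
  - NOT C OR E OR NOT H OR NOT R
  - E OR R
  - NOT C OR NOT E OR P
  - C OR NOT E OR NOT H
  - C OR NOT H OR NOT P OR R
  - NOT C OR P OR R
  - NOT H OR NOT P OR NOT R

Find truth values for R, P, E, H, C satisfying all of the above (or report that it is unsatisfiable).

R = True; P = True; E = True; H = False; C = True

Set R = True.
Try P = False:
  (E OR P OR NOT R) forces E = True.
  (NOT C OR NOT E OR P) forces C = False.
  (C OR H OR P) forces H = True.
  clause (C OR NOT E OR NOT H) is falsified — backtrack.
So P = True.
  then (NOT H OR NOT P OR NOT R) forces H = False.
  then (E OR H) forces E = True.
Set C = True.
All clauses satisfied.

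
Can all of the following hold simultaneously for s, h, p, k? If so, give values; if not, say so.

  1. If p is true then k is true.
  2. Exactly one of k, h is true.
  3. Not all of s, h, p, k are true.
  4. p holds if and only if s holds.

s = False, h = True, p = False, k = False

  (1) p=F ⇒ k: vacuous ✓
  (2) {k, h}: 1 true — exactly one ✓
  (3) {s, h, p, k}: 1/4 true — not all ✓
  (4) p=F, s=F — same ✓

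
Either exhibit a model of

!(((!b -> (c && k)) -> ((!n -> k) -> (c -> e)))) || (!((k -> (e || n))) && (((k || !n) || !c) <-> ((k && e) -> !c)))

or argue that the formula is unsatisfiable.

k = True; n = False; b = True; e = False; c = True

  !(((!b -> (c && k)) -> ((!n -> k) -> (c -> e)))) || (!((k -> (e || n))) && (((k || !n) || !c) <-> ((k && e) -> !c))) = True
    !(((!b -> (c && k)) -> ((!n -> k) -> (c -> e)))) = True
      (!b -> (c && k)) -> ((!n -> k) -> (c -> e)) = False
        !b -> (c && k) = True
          !b = False
          c && k = True
        (!n -> k) -> (c -> e) = False
          !n -> k = True
            !n = True
          c -> e = False
    !((k -> (e || n))) && (((k || !n) || !c) <-> ((k && e) -> !c)) = True
      !((k -> (e || n))) = True
        k -> (e || n) = False
          e || n = False
      ((k || !n) || !c) <-> ((k && e) -> !c) = True
        (k || !n) || !c = True
          k || !n = True
            !n = True
          !c = False
        (k && e) -> !c = True
          k && e = False
          !c = False
The formula evaluates to True.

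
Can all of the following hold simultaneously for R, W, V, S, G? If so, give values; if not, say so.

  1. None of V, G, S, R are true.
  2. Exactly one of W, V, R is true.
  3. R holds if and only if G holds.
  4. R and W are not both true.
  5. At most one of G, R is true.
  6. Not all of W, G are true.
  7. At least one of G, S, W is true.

R = False, W = True, V = False, S = False, G = False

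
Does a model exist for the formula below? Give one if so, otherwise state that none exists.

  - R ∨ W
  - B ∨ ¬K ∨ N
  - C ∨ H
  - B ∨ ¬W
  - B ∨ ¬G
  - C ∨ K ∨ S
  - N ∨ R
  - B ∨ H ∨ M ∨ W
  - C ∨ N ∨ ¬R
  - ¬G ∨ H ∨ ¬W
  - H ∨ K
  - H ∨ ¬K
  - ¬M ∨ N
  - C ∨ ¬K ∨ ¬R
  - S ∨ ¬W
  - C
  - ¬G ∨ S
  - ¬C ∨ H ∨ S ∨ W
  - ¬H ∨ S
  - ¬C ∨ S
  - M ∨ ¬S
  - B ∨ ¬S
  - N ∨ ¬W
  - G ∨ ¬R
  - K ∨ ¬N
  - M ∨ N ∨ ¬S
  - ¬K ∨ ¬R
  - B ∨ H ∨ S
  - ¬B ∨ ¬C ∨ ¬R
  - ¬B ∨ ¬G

Unit clause (C) forces C = True.
In (¬C ∨ S) only S is left, so S = True.
In (M ∨ ¬S) only M is left, so M = True.
In (B ∨ ¬S) only B is left, so B = True.
In (¬B ∨ ¬C ∨ ¬R) only ¬R is left, so R = False.
In (¬B ∨ ¬G) only ¬G is left, so G = False.
In (R ∨ W) only W is left, so W = True.
In (N ∨ R) only N is left, so N = True.
In (K ∨ ¬N) only K is left, so K = True.
In (H ∨ ¬K) only H is left, so H = True.
All clauses satisfied.

M: True, S: True, N: True, H: True, G: False, R: False, C: True, B: True, K: True, W: True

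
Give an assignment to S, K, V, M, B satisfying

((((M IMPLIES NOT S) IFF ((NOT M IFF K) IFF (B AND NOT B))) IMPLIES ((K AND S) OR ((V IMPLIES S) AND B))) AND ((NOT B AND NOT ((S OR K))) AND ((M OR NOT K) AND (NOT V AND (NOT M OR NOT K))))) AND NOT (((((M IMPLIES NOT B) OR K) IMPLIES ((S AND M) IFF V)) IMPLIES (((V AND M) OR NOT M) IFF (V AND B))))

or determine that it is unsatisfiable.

Unsatisfiable — no assignment works.

Case B = True: the conjunct NOT B is False.
Case B = False: the formula simplifies to ((((M IMPLIES NOT S) IFF NOT ((NOT M IFF K))) IMPLIES (K AND S)) AND (NOT ((S OR K)) AND ((M OR NOT K) AND (NOT V AND (NOT M OR NOT K))))) AND NOT ((((S AND M) IFF V) IMPLIES NOT (((V AND M) OR NOT M)))).
  K = True: the conjunct NOT ((S OR K)) becomes NOT ((S OR True)) = False.
  K = False: simplifies to (NOT (((M IMPLIES NOT S) IFF NOT M)) AND (NOT S AND NOT V)) AND NOT ((((S AND M) IFF V) IMPLIES NOT (((V AND M) OR NOT M)))).
    M = True: simplifies to (NOT S AND (NOT S AND NOT V)) AND NOT (((S IFF V) IMPLIES NOT V)).
      V = True: the conjunct NOT V is False.
      V = False: the conjunct NOT (((S IFF V) IMPLIES NOT V)) becomes NOT ((NOT S IMPLIES True)) = False.
    M = False: the conjunct NOT (((M IMPLIES NOT S) IFF NOT M)) becomes NOT ((True IFF True)) = False.
Both cases fail — unsatisfiable.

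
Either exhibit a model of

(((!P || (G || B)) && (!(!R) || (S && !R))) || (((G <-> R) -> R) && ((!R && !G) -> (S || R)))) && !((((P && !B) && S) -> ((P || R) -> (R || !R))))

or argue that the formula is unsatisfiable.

The conjunct !((((P && !B) && S) -> ((P || R) -> (R || !R)))) is unsatisfiable on its own:
  R = True: this becomes !((((P && !B) && S) -> True)) = False.
  R = False: this becomes !((((P && !B) && S) -> True)) = False.
So the whole conjunction is unsatisfiable.

The formula is unsatisfiable.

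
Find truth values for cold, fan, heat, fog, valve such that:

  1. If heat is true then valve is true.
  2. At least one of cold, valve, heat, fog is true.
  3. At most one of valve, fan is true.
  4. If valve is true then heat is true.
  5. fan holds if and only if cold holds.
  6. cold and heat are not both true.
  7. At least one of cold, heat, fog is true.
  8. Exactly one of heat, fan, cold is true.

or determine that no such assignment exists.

cold=F, fan=F, heat=T, fog=F, valve=T

  (1) heat=T ⇒ valve: T ✓
  (2) {cold, valve, heat, fog}: 2 true — at least one ✓
  (3) {valve, fan}: 1 true — at most one ✓
  (4) valve=T ⇒ heat: T ✓
  (5) fan=F, cold=F — same ✓
  (6) cold=F, heat=T — not both ✓
  (7) {cold, heat, fog}: 1 true — at least one ✓
  (8) {heat, fan, cold}: 1 true — exactly one ✓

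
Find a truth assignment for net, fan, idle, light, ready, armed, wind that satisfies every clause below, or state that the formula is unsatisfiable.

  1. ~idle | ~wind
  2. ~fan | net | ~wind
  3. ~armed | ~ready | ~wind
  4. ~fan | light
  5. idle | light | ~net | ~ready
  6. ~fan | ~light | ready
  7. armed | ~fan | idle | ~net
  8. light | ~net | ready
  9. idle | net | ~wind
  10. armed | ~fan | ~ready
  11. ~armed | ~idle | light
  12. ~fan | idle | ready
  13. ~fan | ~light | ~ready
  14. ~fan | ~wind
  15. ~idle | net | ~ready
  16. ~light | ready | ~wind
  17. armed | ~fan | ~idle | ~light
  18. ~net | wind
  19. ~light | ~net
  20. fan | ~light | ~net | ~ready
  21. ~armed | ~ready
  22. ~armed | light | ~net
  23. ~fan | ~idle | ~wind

Set net = False.
Try fan = True:
  (~fan | net | ~wind) forces wind = False.
  (~fan | light) forces light = True.
  (~fan | ~light | ready) forces ready = True.
  clause (~fan | ~light | ~ready) is falsified — backtrack.
So fan = False.
Set idle = False.
  then (idle | net | ~wind) forces wind = False.
Set light = True.
Set ready = False.
Set armed = True.
All clauses satisfied.

net: False; fan: False; idle: False; light: True; ready: False; armed: True; wind: False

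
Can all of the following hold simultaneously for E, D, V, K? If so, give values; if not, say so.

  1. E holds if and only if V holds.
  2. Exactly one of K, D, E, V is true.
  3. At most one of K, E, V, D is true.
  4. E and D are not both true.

E=F, D=T, V=F, K=F

  (1) E=F, V=F — same ✓
  (2) {K, D, E, V}: 1 true — exactly one ✓
  (3) {K, E, V, D}: 1 true — at most one ✓
  (4) E=F, D=T — not both ✓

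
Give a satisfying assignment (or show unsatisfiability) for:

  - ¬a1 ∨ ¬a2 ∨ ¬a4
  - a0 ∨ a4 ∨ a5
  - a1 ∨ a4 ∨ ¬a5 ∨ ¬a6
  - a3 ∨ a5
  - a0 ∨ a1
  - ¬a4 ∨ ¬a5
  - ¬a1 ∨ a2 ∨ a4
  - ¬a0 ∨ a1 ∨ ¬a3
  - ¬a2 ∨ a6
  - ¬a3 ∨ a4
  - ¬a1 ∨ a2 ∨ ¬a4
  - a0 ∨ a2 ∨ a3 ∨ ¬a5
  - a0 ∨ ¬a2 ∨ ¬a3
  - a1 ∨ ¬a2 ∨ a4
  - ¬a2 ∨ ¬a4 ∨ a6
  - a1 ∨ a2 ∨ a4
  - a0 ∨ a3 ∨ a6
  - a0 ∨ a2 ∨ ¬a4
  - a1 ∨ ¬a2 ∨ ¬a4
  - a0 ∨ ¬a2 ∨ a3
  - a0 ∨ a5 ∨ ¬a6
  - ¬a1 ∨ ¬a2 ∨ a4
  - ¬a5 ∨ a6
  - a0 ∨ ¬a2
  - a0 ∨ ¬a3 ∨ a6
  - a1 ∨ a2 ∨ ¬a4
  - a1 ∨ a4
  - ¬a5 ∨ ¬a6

UNSATISFIABLE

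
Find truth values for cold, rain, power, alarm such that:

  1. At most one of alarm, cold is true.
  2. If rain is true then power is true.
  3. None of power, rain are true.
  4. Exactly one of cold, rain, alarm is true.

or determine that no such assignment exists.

cold = True, rain = False, power = False, alarm = False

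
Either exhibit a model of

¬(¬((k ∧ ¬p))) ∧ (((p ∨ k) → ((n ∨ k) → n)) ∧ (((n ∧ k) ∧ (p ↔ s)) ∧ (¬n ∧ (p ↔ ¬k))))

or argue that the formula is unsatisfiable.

Case n = True: the conjunct ¬n is False.
Case n = False: the conjunct n is False.
Both cases fail — unsatisfiable.

Unsatisfiable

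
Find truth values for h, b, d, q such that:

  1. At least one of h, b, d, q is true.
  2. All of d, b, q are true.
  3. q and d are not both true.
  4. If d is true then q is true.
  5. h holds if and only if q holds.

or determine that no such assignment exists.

Case q = True:
  (2) forces d = True.
  Constraint (3) is violated (q=T, d=T) — contradiction.
Case q = False:
  Constraint (2) is violated (q=F) — contradiction.
Both cases fail — unsatisfiable.

No satisfying assignment exists.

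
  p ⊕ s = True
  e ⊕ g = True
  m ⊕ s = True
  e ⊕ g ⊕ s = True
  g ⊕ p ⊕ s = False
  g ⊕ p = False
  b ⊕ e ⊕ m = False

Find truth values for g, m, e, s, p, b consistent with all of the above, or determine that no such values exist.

g = True, m = True, e = False, s = False, p = True, b = True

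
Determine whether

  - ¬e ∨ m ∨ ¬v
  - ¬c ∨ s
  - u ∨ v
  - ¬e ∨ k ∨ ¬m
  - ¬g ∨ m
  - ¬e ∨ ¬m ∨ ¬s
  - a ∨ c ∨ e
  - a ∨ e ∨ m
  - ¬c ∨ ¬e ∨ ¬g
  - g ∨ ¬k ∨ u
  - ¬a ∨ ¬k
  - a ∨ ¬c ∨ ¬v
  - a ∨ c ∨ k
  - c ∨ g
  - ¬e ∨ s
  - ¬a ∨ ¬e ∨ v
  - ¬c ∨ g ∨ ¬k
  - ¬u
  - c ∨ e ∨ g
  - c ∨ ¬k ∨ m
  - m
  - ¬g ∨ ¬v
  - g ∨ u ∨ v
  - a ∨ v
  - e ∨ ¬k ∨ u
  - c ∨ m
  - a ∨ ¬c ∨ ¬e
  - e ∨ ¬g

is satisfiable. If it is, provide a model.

a: True; v: True; u: False; k: False; c: True; g: False; s: True; m: True; e: False

Unit clause (¬u) forces u = False.
Unit clause (m) forces m = True.
In (u ∨ v) only v is left, so v = True.
In (¬g ∨ ¬v) only ¬g is left, so g = False.
In (g ∨ ¬k ∨ u) only ¬k is left, so k = False.
In (c ∨ g) only c is left, so c = True.
In (¬c ∨ s) only s is left, so s = True.
In (¬e ∨ k ∨ ¬m) only ¬e is left, so e = False.
In (a ∨ ¬c ∨ ¬v) only a is left, so a = True.
All clauses satisfied.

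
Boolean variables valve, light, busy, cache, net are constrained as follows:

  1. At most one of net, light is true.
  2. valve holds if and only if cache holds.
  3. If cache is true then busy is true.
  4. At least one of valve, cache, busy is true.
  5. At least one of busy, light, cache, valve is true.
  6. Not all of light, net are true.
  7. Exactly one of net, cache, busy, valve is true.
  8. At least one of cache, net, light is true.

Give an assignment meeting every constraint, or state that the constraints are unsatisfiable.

valve: False; light: True; busy: True; cache: False; net: False

  (1) {net, light}: 1 true — at most one ✓
  (2) valve=F, cache=F — same ✓
  (3) cache=F ⇒ busy: vacuous ✓
  (4) {valve, cache, busy}: 1 true — at least one ✓
  (5) {busy, light, cache, valve}: 2 true — at least one ✓
  (6) {light, net}: 1/2 true — not all ✓
  (7) {net, cache, busy, valve}: 1 true — exactly one ✓
  (8) {cache, net, light}: 1 true — at least one ✓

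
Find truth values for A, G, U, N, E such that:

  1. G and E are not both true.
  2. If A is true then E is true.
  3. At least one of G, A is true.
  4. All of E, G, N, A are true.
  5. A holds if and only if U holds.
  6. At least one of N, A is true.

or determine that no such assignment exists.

Case G = True:
  (1) with G=T forces E = False.
  Constraint (4) is violated (E=F) — contradiction.
Case G = False:
  Constraint (4) is violated (G=F) — contradiction.
Both cases fail — unsatisfiable.

The formula is unsatisfiable.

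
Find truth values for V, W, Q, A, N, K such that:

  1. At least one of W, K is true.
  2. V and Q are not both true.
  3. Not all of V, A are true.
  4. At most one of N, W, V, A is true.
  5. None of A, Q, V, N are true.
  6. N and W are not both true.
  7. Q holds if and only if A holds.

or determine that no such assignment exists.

V=F, W=F, Q=F, A=F, N=F, K=T

  (1) {W, K}: 1 true — at least one ✓
  (2) V=F, Q=F — not both ✓
  (3) {V, A}: 0/2 true — not all ✓
  (4) {N, W, V, A}: 0 true — at most one ✓
  (5) {A, Q, V, N}: 0 true — none ✓
  (6) N=F, W=F — not both ✓
  (7) Q=F, A=F — same ✓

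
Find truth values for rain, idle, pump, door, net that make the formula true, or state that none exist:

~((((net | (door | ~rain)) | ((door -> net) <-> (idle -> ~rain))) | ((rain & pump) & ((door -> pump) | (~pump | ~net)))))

rain = True; idle = True; pump = False; door = False; net = False

  ~((((net | (door | ~rain)) | ((door -> net) <-> (idle -> ~rain))) | ((rain & pump) & ((door -> pump) | (~pump | ~net))))) = True
    ((net | (door | ~rain)) | ((door -> net) <-> (idle -> ~rain))) | ((rain & pump) & ((door -> pump) | (~pump | ~net))) = False
      (net | (door | ~rain)) | ((door -> net) <-> (idle -> ~rain)) = False
        net | (door | ~rain) = False
          door | ~rain = False
            ~rain = False
        (door -> net) <-> (idle -> ~rain) = False
          door -> net = True
          idle -> ~rain = False
            ~rain = False
      (rain & pump) & ((door -> pump) | (~pump | ~net)) = False
        rain & pump = False
        (door -> pump) | (~pump | ~net) = True
          door -> pump = True
          ~pump | ~net = True
            ~pump = True
            ~net = True
The formula evaluates to True.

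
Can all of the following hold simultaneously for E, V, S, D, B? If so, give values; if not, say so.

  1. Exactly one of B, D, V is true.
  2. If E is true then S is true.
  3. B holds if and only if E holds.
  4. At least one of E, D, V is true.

E = False, V = True, S = True, D = False, B = False

  (1) {B, D, V}: 1 true — exactly one ✓
  (2) E=F ⇒ S: vacuous ✓
  (3) B=F, E=F — same ✓
  (4) {E, D, V}: 1 true — at least one ✓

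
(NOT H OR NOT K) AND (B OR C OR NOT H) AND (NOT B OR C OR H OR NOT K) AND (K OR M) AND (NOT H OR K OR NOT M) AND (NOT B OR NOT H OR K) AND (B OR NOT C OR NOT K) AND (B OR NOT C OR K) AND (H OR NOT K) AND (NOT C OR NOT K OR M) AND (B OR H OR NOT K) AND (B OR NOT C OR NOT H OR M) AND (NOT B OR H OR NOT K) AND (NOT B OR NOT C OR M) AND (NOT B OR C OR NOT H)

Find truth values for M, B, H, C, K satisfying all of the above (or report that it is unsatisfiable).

Try M = False:
  (K OR M) forces K = True.
  (NOT H OR NOT K) forces H = False.
  clause (H OR NOT K) is falsified — backtrack.
So M = True.
Set B = True.
Try H = True:
  (NOT H OR NOT K) forces K = False.
  clause (NOT H OR K OR NOT M) is falsified — backtrack.
So H = False.
  then (H OR NOT K) forces K = False.
Set C = False.
All clauses satisfied.

M=T, B=T, H=F, C=F, K=F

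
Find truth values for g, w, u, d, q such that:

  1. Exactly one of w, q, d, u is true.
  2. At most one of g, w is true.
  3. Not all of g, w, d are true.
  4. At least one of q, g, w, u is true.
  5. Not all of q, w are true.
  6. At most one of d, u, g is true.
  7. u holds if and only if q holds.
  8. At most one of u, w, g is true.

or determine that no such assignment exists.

g = False; w = True; u = False; d = False; q = False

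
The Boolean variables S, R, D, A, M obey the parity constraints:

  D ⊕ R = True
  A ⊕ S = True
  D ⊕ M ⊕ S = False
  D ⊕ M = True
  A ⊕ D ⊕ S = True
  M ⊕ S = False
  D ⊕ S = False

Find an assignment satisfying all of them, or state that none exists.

Unsatisfiable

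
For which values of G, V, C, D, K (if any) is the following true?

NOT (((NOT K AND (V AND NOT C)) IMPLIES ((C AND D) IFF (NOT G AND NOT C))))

G=F, V=T, C=F, D=F, K=F

  NOT (((NOT K AND (V AND NOT C)) IMPLIES ((C AND D) IFF (NOT G AND NOT C)))) = True
    (NOT K AND (V AND NOT C)) IMPLIES ((C AND D) IFF (NOT G AND NOT C)) = False
      NOT K AND (V AND NOT C) = True
        NOT K = True
        V AND NOT C = True
          NOT C = True
      (C AND D) IFF (NOT G AND NOT C) = False
        C AND D = False
        NOT G AND NOT C = True
          NOT G = True
          NOT C = True
The formula evaluates to True.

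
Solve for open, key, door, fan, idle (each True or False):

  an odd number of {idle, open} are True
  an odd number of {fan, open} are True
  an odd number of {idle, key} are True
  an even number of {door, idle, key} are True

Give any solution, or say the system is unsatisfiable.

open = False, key = False, door = True, fan = True, idle = True

{idle, open}: 1 true → odd ✓
{fan, open}: 1 true → odd ✓
{idle, key}: 1 true → odd ✓
{door, idle, key}: 2 true → even ✓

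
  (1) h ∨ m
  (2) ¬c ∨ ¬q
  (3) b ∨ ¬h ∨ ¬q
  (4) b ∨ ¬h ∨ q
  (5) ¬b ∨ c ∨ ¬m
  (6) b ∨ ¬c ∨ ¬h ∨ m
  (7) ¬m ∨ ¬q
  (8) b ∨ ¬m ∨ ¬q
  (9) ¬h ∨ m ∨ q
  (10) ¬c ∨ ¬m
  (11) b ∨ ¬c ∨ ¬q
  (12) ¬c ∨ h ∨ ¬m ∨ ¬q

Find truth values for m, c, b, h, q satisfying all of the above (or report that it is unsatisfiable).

m=F, c=F, b=T, h=T, q=T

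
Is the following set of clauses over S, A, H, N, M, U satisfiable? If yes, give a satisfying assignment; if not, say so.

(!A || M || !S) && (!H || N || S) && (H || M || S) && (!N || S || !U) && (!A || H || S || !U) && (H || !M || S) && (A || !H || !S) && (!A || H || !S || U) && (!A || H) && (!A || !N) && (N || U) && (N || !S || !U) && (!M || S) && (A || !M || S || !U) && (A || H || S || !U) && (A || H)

Set S = False.
  then (!M || S) forces M = False.
  then (H || M || S) forces H = True.
  then (!H || N || S) forces N = True.
  then (!N || S || !U) forces U = False.
  then (!A || !N) forces A = False.
All clauses satisfied.

S: False, A: False, H: True, N: True, M: False, U: False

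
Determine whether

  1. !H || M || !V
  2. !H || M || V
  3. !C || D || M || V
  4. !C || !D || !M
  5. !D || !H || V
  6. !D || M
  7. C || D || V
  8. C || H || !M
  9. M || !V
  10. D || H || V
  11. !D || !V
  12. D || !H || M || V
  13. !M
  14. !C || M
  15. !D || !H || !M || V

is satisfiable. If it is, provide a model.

Case M = True:
  Clause (!M) is falsified — contradiction.
Case M = False:
  (!D || M) forces D = False.
  (M || !V) forces V = False.
  (!H || M || V) forces H = False.
  Clause (D || H || V) is falsified — contradiction.
Both cases fail, so the formula is unsatisfiable.

Unsatisfiable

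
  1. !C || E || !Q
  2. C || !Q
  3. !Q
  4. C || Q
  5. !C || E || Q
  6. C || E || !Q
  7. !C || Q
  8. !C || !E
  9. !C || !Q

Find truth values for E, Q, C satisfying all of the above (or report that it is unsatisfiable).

The formula is unsatisfiable.

Case Q = True:
  Clause (!Q) is falsified — contradiction.
Case Q = False:
  (C || Q) forces C = True.
  Clause (!C || Q) is falsified — contradiction.
Both cases fail, so the formula is unsatisfiable.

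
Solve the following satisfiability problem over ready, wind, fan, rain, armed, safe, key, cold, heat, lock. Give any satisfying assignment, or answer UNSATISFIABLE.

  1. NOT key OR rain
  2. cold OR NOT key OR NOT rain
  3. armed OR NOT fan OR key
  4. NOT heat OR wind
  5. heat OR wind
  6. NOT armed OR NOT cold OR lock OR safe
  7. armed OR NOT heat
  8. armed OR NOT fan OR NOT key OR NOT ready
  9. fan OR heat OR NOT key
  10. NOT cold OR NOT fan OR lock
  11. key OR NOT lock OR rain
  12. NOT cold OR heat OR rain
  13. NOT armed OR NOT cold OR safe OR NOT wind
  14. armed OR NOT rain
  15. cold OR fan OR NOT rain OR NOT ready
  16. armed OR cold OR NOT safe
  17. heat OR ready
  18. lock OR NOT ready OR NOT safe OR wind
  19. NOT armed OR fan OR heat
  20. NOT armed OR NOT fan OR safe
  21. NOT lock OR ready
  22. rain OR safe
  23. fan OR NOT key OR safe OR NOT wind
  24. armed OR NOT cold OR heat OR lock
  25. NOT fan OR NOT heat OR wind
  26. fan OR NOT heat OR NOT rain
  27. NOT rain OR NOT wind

ready: True, wind: True, fan: False, rain: False, armed: True, safe: True, key: False, cold: True, heat: True, lock: False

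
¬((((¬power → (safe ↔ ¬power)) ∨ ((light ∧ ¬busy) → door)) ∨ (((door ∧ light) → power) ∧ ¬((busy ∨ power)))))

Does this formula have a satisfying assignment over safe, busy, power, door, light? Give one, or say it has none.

Unsatisfiable

Case power = True: the formula becomes ¬((True ∨ False)) = False.
Case power = False: the formula simplifies to ¬(((safe ∨ ((light ∧ ¬busy) → door)) ∨ (¬((door ∧ light)) ∧ ¬busy))).
  busy = True: this becomes ¬((True ∨ False)) = False.
  busy = False: simplifies to ¬(((safe ∨ (light → door)) ∨ ¬((door ∧ light)))).
    door = True: this becomes ¬((True ∨ ¬light)) = False.
    door = False: this becomes ¬(((safe ∨ ¬light) ∨ True)) = False.
Both cases fail — unsatisfiable.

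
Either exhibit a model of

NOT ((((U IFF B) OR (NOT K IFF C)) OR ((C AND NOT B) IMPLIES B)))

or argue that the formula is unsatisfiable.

U=T, K=T, B=F, C=T

  NOT ((((U IFF B) OR (NOT K IFF C)) OR ((C AND NOT B) IMPLIES B))) = True
    ((U IFF B) OR (NOT K IFF C)) OR ((C AND NOT B) IMPLIES B) = False
      (U IFF B) OR (NOT K IFF C) = False
        U IFF B = False
        NOT K IFF C = False
          NOT K = False
      (C AND NOT B) IMPLIES B = False
        C AND NOT B = True
          NOT B = True
The formula evaluates to True.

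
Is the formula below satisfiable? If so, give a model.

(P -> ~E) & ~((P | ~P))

Unsatisfiable

The conjunct ~((P | ~P)) is unsatisfiable on its own:
  P=F: evaluates to False.
  P=T: evaluates to False.
So the whole conjunction is unsatisfiable.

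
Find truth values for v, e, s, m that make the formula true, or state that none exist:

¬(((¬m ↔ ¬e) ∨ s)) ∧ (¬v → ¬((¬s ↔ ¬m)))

v = True, e = False, s = False, m = True

  ¬(((¬m ↔ ¬e) ∨ s)) = True
    (¬m ↔ ¬e) ∨ s = False
      ¬m ↔ ¬e = False
        ¬m = False
        ¬e = True
  ¬v → ¬((¬s ↔ ¬m)) = True
    ¬v = False
    ¬((¬s ↔ ¬m)) = True
      ¬s ↔ ¬m = False
        ¬s = True
        ¬m = False
Both conjuncts True, so the formula holds.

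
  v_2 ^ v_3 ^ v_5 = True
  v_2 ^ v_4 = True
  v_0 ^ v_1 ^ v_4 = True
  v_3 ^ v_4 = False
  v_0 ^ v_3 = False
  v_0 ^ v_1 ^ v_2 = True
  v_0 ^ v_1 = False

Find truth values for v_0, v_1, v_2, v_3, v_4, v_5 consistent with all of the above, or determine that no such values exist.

UNSATISFIABLE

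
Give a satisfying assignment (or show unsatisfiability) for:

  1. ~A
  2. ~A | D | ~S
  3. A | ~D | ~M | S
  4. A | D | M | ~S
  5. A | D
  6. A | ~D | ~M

Unit clause (~A) forces A = False.
In (A | D) only D is left, so D = True.
In (A | ~D | ~M) only ~M is left, so M = False.
Set S = False.
Check each clause:
  (~A): ~A holds.
  (~A | D | ~S): ~A holds.
  (A | ~D | ~M | S): ~M holds.
  (A | D | M | ~S): D holds.
  (A | D): D holds.
  (A | ~D | ~M): ~M holds.
All clauses satisfied.

M = False; S = False; D = True; A = False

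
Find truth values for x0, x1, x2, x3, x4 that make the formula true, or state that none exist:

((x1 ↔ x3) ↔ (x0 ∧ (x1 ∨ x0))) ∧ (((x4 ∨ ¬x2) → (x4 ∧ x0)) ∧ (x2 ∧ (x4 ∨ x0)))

x0 = True, x1 = True, x2 = True, x3 = True, x4 = False

  (x1 ↔ x3) ↔ (x0 ∧ (x1 ∨ x0)) = True
    x1 ↔ x3 = True
    x0 ∧ (x1 ∨ x0) = True
      x1 ∨ x0 = True
  ((x4 ∨ ¬x2) → (x4 ∧ x0)) ∧ (x2 ∧ (x4 ∨ x0)) = True
    (x4 ∨ ¬x2) → (x4 ∧ x0) = True
      x4 ∨ ¬x2 = False
        ¬x2 = False
      x4 ∧ x0 = False
    x2 ∧ (x4 ∨ x0) = True
      x4 ∨ x0 = True
Both conjuncts True, so the formula holds.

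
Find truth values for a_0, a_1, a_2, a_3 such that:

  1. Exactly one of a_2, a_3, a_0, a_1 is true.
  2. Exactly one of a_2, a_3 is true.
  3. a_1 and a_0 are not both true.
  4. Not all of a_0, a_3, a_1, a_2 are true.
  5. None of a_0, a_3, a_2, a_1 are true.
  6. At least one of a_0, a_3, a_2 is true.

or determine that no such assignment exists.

UNSATISFIABLE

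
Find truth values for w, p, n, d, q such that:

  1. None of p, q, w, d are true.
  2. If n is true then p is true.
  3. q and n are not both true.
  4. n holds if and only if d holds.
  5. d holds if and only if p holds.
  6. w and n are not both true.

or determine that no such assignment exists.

w=F, p=F, n=F, d=F, q=F

  (1) {p, q, w, d}: 0 true — none ✓
  (2) n=F ⇒ p: vacuous ✓
  (3) q=F, n=F — not both ✓
  (4) n=F, d=F — same ✓
  (5) d=F, p=F — same ✓
  (6) w=F, n=F — not both ✓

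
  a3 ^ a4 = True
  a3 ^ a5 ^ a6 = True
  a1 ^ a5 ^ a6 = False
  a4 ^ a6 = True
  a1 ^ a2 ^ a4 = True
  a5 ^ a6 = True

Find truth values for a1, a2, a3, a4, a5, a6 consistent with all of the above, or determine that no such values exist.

a1=T, a2=T, a3=F, a4=T, a5=T, a6=F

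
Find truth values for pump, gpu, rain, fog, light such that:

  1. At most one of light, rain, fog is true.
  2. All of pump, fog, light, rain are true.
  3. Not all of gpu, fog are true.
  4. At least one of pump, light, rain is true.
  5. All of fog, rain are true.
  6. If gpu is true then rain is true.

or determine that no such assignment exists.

UNSATISFIABLE

Case fog = True:
  (1) with fog=T forces light = False.
  Constraint (2) is violated (light=F) — contradiction.
Case fog = False:
  Constraint (2) is violated (fog=F) — contradiction.
Both cases fail — unsatisfiable.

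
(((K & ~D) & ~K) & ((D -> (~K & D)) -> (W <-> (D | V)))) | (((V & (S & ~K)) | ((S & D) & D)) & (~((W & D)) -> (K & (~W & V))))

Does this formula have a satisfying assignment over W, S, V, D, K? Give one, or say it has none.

W = True; S = True; V = True; D = True; K = True

  (((K & ~D) & ~K) & ((D -> (~K & D)) -> (W <-> (D | V)))) | (((V & (S & ~K)) | ((S & D) & D)) & (~((W & D)) -> (K & (~W & V)))) = True
    ((K & ~D) & ~K) & ((D -> (~K & D)) -> (W <-> (D | V))) = False
      (K & ~D) & ~K = False
        K & ~D = False
          ~D = False
        ~K = False
      (D -> (~K & D)) -> (W <-> (D | V)) = True
        D -> (~K & D) = False
          ~K & D = False
            ~K = False
        W <-> (D | V) = True
          D | V = True
    ((V & (S & ~K)) | ((S & D) & D)) & (~((W & D)) -> (K & (~W & V))) = True
      (V & (S & ~K)) | ((S & D) & D) = True
        V & (S & ~K) = False
          S & ~K = False
            ~K = False
        (S & D) & D = True
          S & D = True
      ~((W & D)) -> (K & (~W & V)) = True
        ~((W & D)) = False
          W & D = True
        K & (~W & V) = False
          ~W & V = False
            ~W = False
The formula evaluates to True.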